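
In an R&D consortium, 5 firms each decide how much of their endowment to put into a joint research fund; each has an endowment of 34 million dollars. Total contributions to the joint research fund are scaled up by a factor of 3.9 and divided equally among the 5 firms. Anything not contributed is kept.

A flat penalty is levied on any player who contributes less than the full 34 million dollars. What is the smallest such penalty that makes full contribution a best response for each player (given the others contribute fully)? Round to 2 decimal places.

7.48 million dollars

Given the others contribute fully, the best deviation is to contribute 0 (any partial contribution still incurs the fine and gives up units whose private return 0.7800 is below 1).
Deviating from 34 to 0 saves 34 million dollars but forfeits the deviator's share of the drop in the joint research fund: 3.9/5 × 34 = 26.52.
So the deviation gain is 34 − 26.52 = 7.48, and the fine must be at least 7.48 million dollars to wipe it out.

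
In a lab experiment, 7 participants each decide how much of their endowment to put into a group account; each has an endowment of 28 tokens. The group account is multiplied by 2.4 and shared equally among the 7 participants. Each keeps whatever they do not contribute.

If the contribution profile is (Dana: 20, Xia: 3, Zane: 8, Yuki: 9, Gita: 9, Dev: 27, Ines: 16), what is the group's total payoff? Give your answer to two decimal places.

Total contributed: 20 + 3 + 8 + 9 + 9 + 27 + 16 = 92; total kept: 7 × 28 − 92 = 104.
The group account pays out 2.4 × 92 = 220.80 in aggregate.
Group total = 104 + 220.80 = 324.80.

324.80 tokens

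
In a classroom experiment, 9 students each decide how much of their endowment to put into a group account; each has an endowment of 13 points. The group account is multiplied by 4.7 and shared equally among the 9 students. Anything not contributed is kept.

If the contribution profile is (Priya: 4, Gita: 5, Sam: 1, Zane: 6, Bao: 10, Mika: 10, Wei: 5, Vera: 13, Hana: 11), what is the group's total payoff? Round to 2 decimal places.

357.50 points

Total contributed: 4 + 5 + 1 + 6 + 10 + 10 + 5 + 13 + 11 = 65; total kept: 9 × 13 − 65 = 52.
The group account pays out 4.7 × 65 = 305.50 in aggregate.
Group total = 52 + 305.50 = 357.50.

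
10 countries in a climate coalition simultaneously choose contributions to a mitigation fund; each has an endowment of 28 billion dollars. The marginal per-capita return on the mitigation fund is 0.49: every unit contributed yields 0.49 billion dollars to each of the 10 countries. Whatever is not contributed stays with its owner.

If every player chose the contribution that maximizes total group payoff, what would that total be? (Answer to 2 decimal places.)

Each contributed unit returns 4.900 to the group as a whole (0.49 to each of 10 players), which exceeds 1, so the social optimum is full contribution: group total = 4.900 × 280 = 1372.00.

1372.00 billion dollars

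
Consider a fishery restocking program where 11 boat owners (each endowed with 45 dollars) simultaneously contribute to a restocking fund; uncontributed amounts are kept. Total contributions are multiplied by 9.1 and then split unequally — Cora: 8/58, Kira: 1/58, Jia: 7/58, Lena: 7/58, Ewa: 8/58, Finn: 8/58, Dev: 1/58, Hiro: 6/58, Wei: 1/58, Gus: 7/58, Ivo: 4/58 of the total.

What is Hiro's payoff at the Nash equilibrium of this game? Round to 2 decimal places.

299.17 dollars

A player with share s gets back 9.1·s per unit contributed, so full contribution is dominant for anyone with s > 1/9.1 = 0.1099 and zero contribution is dominant for anyone below.
The shares above 0.1099 belong to Cora, Jia, Lena, Ewa, Finn and Gus, contributing 45 each; the remaining 5 contribute 0. Total contributed: 270.
Hiro keeps 45 and receives 9.1 × 270 × 6/58 = 254.17 from the restocking fund, for a payoff of 299.17.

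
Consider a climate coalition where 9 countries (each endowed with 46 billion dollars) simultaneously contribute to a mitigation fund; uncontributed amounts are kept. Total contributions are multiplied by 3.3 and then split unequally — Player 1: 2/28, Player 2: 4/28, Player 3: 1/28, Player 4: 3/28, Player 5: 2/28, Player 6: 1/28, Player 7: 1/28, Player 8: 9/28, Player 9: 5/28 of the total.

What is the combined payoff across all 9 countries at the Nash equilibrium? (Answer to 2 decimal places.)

Each unit j contributes comes back to j as 3.3 × (j's share), so j prefers to contribute only if that share exceeds 1/3.3 = 0.3030; otherwise keeping the unit dominates.
Only Player 8 (9/28) clears that bar, contributing 46; the remaining 8 contribute 0. Total contributed: 46.
The mitigation fund pays out 3.3 × 46 = 151.80 in total (split across the unequal shares, but the aggregate is all that matters for the group sum).
The 8 free-riders keep 46 each, adding 368. Group total = 368 + 151.80 = 519.80.

519.80 billion dollars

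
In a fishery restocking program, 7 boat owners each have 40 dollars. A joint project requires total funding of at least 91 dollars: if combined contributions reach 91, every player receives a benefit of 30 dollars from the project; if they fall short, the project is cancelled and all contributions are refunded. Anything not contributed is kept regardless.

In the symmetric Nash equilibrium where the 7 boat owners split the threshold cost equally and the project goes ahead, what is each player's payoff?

Equal share of the threshold: 91/7 = 13.
At this profile no one gains by cutting their contribution: any cut drops the total below 91, the project is cancelled, contributions are refunded, and the deviator ends with 40, which is less than 40 − 13 + 30 = 57. Contributing more than 13 just wastes the excess. So contributing exactly 13 is a best response.
Each player's payoff: 40 − 13 + 30 = 57.

57 dollars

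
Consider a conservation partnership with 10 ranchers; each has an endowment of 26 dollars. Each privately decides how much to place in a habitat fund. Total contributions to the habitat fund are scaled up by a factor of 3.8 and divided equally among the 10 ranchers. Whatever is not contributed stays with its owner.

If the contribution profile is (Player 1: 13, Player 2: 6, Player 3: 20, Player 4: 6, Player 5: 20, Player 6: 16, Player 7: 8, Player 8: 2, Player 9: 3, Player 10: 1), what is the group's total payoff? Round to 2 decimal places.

Total contributed: 13 + 6 + 20 + 6 + 20 + 16 + 8 + 2 + 3 + 1 = 95; total kept: 10 × 26 − 95 = 165.
The habitat fund pays out 3.8 × 95 = 361.00 in aggregate.
Group total = 165 + 361.00 = 526.00.

526.00 dollars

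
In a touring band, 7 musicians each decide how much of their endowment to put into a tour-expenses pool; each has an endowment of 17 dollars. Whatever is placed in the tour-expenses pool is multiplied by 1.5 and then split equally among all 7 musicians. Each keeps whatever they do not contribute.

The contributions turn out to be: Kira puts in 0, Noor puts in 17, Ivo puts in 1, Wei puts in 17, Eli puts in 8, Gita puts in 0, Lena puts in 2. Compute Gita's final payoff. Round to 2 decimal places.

Total contributed: 0 + 17 + 1 + 17 + 8 + 0 + 2 = 45.
Each receives 1.5 × 45 / 7 = 9.64 from the tour-expenses pool.
Gita keeps 17 − 0 = 17, so Gita's payoff is 17 + 9.64 = 26.64.

26.64 dollars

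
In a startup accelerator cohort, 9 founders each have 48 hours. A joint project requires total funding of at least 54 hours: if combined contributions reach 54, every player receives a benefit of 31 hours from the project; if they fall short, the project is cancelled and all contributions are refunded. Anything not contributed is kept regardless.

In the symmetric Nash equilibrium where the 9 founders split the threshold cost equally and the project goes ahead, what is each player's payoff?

Equal share of the threshold: 54/9 = 6.
At this profile no one gains by cutting their contribution: any cut drops the total below 54, the project is cancelled, contributions are refunded, and the deviator ends with 48, which is less than 48 − 6 + 31 = 73. Contributing more than 6 just wastes the excess. So contributing exactly 6 is a best response.
Each player's payoff: 48 − 6 + 31 = 73.

73 hours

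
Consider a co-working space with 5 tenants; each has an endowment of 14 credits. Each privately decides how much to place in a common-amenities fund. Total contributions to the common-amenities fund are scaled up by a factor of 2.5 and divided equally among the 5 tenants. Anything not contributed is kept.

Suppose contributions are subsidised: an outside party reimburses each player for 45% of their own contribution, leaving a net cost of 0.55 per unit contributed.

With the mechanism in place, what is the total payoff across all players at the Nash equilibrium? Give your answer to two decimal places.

Even with the mechanism, each unit contributed returns only (2.5/5) / 0.55 = 0.9091 per unit of net cost, so contributing nothing is still dominant.
At the Nash equilibrium no one contributes; group total payoff = 5 × 14 = 70.

70.00 credits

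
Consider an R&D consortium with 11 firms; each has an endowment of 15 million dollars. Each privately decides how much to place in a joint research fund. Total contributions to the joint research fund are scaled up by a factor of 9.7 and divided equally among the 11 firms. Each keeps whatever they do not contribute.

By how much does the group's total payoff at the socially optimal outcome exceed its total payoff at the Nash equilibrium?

Each contributed unit returns 9.7/11 = 0.8818 to its contributor — below 1 — so contributing 0 is dominant for every player. At the Nash equilibrium everyone keeps their 15, and the group total is 11 × 15 = 165.
Each contributed unit returns 9.700 to the group as a whole (0.8818 to each of 11 players), which exceeds 1, so the social optimum is full contribution: group total = 9.700 × 165 = 1600.50.
Efficiency loss = 1600.50 − 165 = 1435.50.

1435.50 million dollars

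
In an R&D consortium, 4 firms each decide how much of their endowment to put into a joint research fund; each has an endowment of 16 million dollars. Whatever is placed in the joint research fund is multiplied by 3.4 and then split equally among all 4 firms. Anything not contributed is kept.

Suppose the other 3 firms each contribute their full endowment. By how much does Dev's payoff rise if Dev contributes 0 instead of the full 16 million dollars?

2.40 million dollars

Switching from a contribution of 16 to 0 lets Dev keep an extra 16 million dollars, but lowers the joint research fund by 16, which costs Dev their own share of that drop: 3.4/4 × 16 = 13.60.
Net gain = 16 − 13.60 = 2.40. The private return per contributed unit (0.8500) is below 1, so free-riding is indeed the best response regardless of what the others do.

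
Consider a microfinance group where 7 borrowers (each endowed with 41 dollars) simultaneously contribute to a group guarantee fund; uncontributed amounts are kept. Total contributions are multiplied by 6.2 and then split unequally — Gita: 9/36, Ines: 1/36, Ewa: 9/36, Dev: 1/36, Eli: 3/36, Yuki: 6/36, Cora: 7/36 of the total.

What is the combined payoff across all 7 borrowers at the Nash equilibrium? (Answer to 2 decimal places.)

Each unit j contributes comes back to j as 6.2 × (j's share), so j prefers to contribute only if that share exceeds 1/6.2 = 0.1613; otherwise keeping the unit dominates.
Gita, Ewa, Yuki and Cora clear that bar, contributing 41 each; the remaining 3 contribute 0. Total contributed: 164.
The group guarantee fund pays out 6.2 × 164 = 1016.80 in total (split across the unequal shares, but the aggregate is all that matters for the group sum).
The 3 free-riders keep 41 each, adding 123. Group total = 123 + 1016.80 = 1139.80.

1139.80 dollars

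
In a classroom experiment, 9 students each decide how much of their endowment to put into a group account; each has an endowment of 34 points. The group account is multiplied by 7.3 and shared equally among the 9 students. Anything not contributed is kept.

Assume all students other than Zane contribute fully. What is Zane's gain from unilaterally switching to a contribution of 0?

Switching from a contribution of 34 to 0 lets Zane keep an extra 34 points, but lowers the group account by 34, which costs Zane their own share of that drop: 7.3/9 × 34 = 27.58.
Net gain = 34 − 27.58 = 6.42. The private return per contributed unit (0.8111) is below 1, so free-riding is indeed the best response regardless of what the others do.

6.42 points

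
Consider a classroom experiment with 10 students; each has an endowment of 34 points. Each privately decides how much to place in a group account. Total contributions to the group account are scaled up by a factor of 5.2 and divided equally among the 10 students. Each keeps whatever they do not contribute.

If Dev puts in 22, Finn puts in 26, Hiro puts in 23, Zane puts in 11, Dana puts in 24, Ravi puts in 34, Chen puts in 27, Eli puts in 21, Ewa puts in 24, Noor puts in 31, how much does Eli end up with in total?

139.36 points

Total contributed: 22 + 26 + 23 + 11 + 24 + 34 + 27 + 21 + 24 + 31 = 243.
Each receives 5.2 × 243 / 10 = 126.36 from the group account.
Eli keeps 34 − 21 = 13, so Eli's payoff is 13 + 126.36 = 139.36.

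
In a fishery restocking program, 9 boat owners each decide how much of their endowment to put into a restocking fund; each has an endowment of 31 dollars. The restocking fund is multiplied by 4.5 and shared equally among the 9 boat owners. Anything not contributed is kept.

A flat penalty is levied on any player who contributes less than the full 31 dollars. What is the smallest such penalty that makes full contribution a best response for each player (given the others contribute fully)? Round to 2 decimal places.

15.50 dollars

Given the others contribute fully, the best deviation is to contribute 0 (any partial contribution still incurs the fine and gives up units whose private return 0.5000 is below 1).
Deviating from 31 to 0 saves 31 dollars but forfeits the deviator's share of the drop in the restocking fund: 4.5/9 × 31 = 15.50.
So the deviation gain is 31 − 15.50 = 15.50, and the fine must be at least 15.50 dollars to wipe it out.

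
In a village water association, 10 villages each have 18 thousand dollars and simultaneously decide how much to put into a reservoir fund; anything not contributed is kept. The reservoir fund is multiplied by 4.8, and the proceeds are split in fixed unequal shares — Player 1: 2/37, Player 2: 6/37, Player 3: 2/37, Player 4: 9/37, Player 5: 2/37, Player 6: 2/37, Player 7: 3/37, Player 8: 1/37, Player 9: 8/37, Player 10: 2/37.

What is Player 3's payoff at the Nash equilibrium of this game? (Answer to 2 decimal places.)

For player j, contributing a unit is worthwhile iff 4.8 × (j's share) ≥ 1, i.e. iff j's share is at least 0.2083.
Player 4 and Player 9 clear that bar, contributing 18 each; the remaining 8 contribute 0. Total contributed: 36.
Player 3 keeps 18 and receives 4.8 × 36 × 2/37 = 9.34 from the reservoir fund, for a payoff of 27.34.

27.34 thousand dollars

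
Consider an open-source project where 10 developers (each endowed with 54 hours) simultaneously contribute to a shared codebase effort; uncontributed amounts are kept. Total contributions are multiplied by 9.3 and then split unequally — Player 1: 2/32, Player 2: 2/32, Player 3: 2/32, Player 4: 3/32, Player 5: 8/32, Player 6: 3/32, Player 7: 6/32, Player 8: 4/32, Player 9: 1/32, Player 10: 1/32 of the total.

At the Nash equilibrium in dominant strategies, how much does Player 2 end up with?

A player with share s gets back 9.3·s per unit contributed, so full contribution is dominant for anyone with s > 1/9.3 = 0.1075 and zero contribution is dominant for anyone below.
Player 5, Player 7 and Player 8 clear that bar, contributing 54 each; the remaining 7 contribute 0. Total contributed: 162.
Player 2 keeps 54 and receives 9.3 × 162 × 2/32 = 94.16 from the shared codebase effort, for a payoff of 148.16.

148.16 hours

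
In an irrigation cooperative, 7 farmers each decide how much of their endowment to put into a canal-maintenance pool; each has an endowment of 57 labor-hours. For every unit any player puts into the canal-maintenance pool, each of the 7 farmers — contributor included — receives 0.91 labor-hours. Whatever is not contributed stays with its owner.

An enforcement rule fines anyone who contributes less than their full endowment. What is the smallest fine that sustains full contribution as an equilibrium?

Given the others contribute fully, the best deviation is to contribute 0 (any partial contribution still incurs the fine and gives up units whose private return 0.91 is below 1).
Deviating from 57 to 0 saves 57 labor-hours but forfeits the deviator's share of the drop in the canal-maintenance pool: 0.91 × 57 = 51.87.
So the deviation gain is 57 − 51.87 = 5.13, and the fine must be at least 5.13 labor-hours to wipe it out.

5.13 labor-hours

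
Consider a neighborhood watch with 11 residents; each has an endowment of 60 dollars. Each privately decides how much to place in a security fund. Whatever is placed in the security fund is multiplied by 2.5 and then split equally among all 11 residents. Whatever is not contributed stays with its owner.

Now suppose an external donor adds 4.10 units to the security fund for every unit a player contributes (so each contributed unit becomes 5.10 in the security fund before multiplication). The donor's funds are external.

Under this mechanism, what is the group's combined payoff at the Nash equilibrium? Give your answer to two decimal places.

The effective private return per unit is now 2.5 × 5.10 / 11 = 1.1591 > 1, so every player's dominant strategy flips to full contribution.
At the Nash equilibrium everyone contributes 60. Group total payoff = 2.5 × 5.10 × 660 = 8415.00.

8415.00 dollars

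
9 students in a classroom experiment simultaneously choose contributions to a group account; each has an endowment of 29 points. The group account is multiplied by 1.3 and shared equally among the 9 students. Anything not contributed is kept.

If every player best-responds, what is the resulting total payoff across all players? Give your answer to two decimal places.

261.00 points

Each contributed unit returns 1.3/9 = 0.1444 to its contributor — below 1 — so contributing 0 is dominant for every player. At the Nash equilibrium everyone keeps their 29, and the group total is 9 × 29 = 261.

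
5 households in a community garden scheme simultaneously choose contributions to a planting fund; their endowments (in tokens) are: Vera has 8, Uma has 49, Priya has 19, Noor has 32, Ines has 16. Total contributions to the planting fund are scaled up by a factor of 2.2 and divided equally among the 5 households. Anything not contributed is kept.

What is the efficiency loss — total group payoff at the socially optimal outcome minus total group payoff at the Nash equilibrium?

148.80 tokens

The private return per contributed unit is 2.2/5 = 0.4400 < 1 for every player regardless of endowment, so the Nash equilibrium is zero contribution and the group total is Σ E_j = 8 + 49 + 19 + 32 + 16 = 124.
Each contributed unit returns 2.200 to the group, so the social optimum is full contribution by everyone: group total = 2.200 × 124 = 272.80.
Efficiency loss = (2.200 − 1) × 124 = 148.80.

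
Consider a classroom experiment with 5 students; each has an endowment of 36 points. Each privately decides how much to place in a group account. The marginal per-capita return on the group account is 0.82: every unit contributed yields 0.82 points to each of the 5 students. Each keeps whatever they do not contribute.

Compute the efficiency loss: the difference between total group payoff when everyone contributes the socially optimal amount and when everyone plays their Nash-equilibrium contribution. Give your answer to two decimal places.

558.00 points

The private return per contributed unit is 0.82 < 1, so contributing 0 is dominant for every player. At the Nash equilibrium everyone keeps their 36, and the group total is 5 × 36 = 180.
Each contributed unit returns 4.100 to the group as a whole (0.82 to each of 5 players), which exceeds 1, so the social optimum is full contribution: group total = 4.100 × 180 = 738.00.
Efficiency loss = 738.00 − 180 = 558.00.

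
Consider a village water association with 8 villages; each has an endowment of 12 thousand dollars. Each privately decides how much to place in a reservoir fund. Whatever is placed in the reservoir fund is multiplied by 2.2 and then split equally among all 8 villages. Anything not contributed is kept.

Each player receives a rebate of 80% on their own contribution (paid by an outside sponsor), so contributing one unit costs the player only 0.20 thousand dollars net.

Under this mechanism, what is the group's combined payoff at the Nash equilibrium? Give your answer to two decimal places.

With the mechanism, a contributed unit returns (2.2/8) / 0.20 = 1.3750 per unit of net cost to the contributor — now above 1 — so contributing fully is weakly dominant for every player.
So the Nash equilibrium is full contribution by all 8; the group earns 8 × (12 × 0.80 + 2.2 × 12) = 288.00.

288.00 thousand dollars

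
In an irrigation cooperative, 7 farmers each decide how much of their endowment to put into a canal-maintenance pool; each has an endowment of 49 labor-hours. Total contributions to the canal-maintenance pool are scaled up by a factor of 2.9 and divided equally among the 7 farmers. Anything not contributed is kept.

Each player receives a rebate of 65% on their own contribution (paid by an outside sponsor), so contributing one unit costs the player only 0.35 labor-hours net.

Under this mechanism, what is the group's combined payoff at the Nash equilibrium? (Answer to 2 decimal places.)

1217.65 labor-hours

Under the mechanism each unit contributed yields (2.9/7) / 0.35 = 1.1837 back to its contributor per unit of net cost, which exceeds 1, making full contribution the dominant choice for everyone.
At the Nash equilibrium everyone contributes 49. Group total payoff = 7 × (49 × 0.65 + 2.9 × 49) = 1217.65.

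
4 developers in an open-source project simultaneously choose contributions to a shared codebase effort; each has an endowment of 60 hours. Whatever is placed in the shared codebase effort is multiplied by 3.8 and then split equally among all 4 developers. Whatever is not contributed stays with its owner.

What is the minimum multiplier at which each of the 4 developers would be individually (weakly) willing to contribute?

A contributed unit returns (multiplier)/4 to its contributor.
This reaches 1 exactly when the multiplier is 4.

4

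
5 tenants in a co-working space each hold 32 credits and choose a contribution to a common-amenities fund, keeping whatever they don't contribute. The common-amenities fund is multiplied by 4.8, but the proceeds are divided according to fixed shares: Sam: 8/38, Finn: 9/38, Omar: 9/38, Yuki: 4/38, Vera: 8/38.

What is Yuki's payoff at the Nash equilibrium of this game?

96.67 credits

A player with share s gets back 4.8·s per unit contributed, so full contribution is dominant for anyone with s > 1/4.8 = 0.2083 and zero contribution is dominant for anyone below.
Sam, Finn, Omar and Vera clear that bar, contributing 32 each; the remaining 1 contribute 0. Total contributed: 128.
Yuki keeps 32 and receives 4.8 × 128 × 4/38 = 64.67 from the common-amenities fund, for a payoff of 96.67.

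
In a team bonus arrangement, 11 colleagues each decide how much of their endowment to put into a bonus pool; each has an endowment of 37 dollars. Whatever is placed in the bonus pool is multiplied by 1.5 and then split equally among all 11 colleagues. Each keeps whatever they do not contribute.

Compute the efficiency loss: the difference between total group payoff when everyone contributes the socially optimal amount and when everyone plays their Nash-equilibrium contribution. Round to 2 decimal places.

203.50 dollars

Each contributed unit returns 1.5/11 = 0.1364 to its contributor — below 1 — so contributing 0 is dominant for every player. At the Nash equilibrium everyone keeps their 37, and the group total is 11 × 37 = 407.
Each contributed unit returns 1.500 to the group as a whole (0.1364 to each of 11 players), which exceeds 1, so the social optimum is full contribution: group total = 1.500 × 407 = 610.50.
Efficiency loss = 610.50 − 407 = 203.50.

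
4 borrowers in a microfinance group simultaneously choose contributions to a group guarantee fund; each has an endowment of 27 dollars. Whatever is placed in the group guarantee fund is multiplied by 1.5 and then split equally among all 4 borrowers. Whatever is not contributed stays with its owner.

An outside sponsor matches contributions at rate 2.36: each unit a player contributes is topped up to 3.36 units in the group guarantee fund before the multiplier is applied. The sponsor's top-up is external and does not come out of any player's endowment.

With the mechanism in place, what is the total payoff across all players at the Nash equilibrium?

544.32 dollars

The effective private return per unit is now 1.5 × 3.36 / 4 = 1.2600 > 1, so every player's dominant strategy flips to full contribution.
So the Nash equilibrium is full contribution by all 4; the group earns 1.5 × 3.36 × 108 = 544.32.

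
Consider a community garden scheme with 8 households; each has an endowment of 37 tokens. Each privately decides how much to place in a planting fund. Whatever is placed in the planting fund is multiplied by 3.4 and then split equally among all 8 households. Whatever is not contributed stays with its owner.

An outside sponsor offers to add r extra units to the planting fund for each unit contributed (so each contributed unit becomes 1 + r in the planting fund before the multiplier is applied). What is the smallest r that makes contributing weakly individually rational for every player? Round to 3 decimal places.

With matching at rate r, one contributed unit becomes (1 + r) in the planting fund and returns 3.4 × (1 + r) / 8 to the contributor.
Setting this equal to 1: 1 + r = 8/3.4 = 2.3529.
So the minimum matching rate is r = 2.3529 − 1 = 1.353.

1.353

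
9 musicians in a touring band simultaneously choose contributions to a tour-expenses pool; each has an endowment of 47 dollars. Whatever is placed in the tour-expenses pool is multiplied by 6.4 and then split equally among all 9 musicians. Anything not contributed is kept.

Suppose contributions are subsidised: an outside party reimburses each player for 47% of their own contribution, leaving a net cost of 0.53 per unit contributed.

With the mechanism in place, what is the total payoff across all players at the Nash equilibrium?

2906.01 dollars

The effective private return per unit is now (6.4/9) / 0.53 = 1.3417 > 1, so every player's dominant strategy flips to full contribution.
So the Nash equilibrium is full contribution by all 9; the group earns 9 × (47 × 0.47 + 6.4 × 47) = 2906.01.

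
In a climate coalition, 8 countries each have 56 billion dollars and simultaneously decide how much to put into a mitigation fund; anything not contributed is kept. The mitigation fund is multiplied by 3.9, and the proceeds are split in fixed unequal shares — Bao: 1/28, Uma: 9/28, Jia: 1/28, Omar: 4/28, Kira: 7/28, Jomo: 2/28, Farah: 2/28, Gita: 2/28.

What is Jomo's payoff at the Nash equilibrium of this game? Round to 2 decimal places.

For player j, contributing a unit is worthwhile iff 3.9 × (j's share) ≥ 1, i.e. iff j's share is at least 0.2564.
The only share above 0.2564 is Uma's 9/28, contributing 56; the remaining 7 contribute 0. Total contributed: 56.
Jomo keeps 56 and receives 3.9 × 56 × 2/28 = 15.60 from the mitigation fund, for a payoff of 71.60.

71.60 billion dollars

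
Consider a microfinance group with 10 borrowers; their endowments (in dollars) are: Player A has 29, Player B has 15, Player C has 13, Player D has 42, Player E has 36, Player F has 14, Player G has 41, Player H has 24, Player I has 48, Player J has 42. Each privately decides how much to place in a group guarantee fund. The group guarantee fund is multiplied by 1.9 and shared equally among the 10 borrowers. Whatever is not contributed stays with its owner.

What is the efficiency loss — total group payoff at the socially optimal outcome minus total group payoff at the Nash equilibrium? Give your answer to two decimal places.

The private return per contributed unit is 1.9/10 = 0.1900 < 1 for every player regardless of endowment, so the Nash equilibrium is zero contribution and the group total is Σ E_j = 29 + 15 + 13 + 42 + 36 + 14 + 41 + 24 + 48 + 42 = 304.
Each contributed unit returns 1.900 to the group, so the social optimum is full contribution by everyone: group total = 1.900 × 304 = 577.60.
Efficiency loss = (1.900 − 1) × 304 = 273.60.

273.60 dollars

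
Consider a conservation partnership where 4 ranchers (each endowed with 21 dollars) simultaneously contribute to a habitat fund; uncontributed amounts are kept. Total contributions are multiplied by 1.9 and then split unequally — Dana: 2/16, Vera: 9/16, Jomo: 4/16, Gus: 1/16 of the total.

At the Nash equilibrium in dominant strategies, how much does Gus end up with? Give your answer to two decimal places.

23.49 dollars

A player with share s gets back 1.9·s per unit contributed, so full contribution is dominant for anyone with s > 1/1.9 = 0.5263 and zero contribution is dominant for anyone below.
Only Vera (9/16) clears that bar, contributing 21; the remaining 3 contribute 0. Total contributed: 21.
Gus keeps 21 and receives 1.9 × 21 × 1/16 = 2.49 from the habitat fund, for a payoff of 23.49.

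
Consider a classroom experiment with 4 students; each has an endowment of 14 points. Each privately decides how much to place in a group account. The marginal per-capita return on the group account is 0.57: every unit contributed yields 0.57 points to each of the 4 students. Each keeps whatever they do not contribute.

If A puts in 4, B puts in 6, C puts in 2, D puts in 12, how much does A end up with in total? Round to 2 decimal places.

Total contributed: 4 + 6 + 2 + 12 = 24.
Each receives 0.57 × 24 = 13.68 from the group account.
A keeps 14 − 4 = 10, so A's payoff is 10 + 13.68 = 23.68.

23.68 points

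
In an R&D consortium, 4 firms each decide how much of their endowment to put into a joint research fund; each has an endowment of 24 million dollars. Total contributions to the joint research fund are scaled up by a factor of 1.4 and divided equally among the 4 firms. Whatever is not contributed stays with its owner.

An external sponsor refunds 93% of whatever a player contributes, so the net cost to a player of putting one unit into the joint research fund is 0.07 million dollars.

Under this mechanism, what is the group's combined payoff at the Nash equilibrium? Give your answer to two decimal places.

223.68 million dollars

The effective private return per unit is now (1.4/4) / 0.07 = 5.0000 > 1, so every player's dominant strategy flips to full contribution.
At the Nash equilibrium everyone contributes 24. Group total payoff = 4 × (24 × 0.93 + 1.4 × 24) = 223.68.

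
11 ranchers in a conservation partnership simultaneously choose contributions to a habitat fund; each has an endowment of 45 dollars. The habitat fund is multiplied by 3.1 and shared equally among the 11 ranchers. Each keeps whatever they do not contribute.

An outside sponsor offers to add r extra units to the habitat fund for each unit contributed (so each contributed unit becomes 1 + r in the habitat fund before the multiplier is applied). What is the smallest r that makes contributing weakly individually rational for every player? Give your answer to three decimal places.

With matching at rate r, one contributed unit becomes (1 + r) in the habitat fund and returns 3.1 × (1 + r) / 11 to the contributor.
Setting this equal to 1: 1 + r = 11/3.1 = 3.5484.
So the minimum matching rate is r = 3.5484 − 1 = 2.548.

2.548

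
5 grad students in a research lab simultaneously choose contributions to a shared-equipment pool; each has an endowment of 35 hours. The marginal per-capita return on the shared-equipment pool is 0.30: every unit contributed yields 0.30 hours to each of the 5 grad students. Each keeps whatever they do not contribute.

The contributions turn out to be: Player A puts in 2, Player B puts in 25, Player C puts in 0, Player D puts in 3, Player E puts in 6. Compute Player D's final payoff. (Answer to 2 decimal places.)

Total contributed: 2 + 25 + 0 + 3 + 6 = 36.
Each receives 0.30 × 36 = 10.80 from the shared-equipment pool.
Player D keeps 35 − 3 = 32, so Player D's payoff is 32 + 10.80 = 42.80.

42.80 hours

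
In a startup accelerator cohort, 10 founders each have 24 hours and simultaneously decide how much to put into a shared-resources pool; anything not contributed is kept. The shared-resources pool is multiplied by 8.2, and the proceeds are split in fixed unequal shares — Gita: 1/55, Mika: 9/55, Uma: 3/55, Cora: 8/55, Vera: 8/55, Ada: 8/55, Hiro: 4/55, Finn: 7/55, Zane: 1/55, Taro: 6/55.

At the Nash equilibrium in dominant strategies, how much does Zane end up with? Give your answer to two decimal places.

For player j, contributing a unit is worthwhile iff 8.2 × (j's share) ≥ 1, i.e. iff j's share is at least 0.1220.
Mika, Cora, Vera, Ada and Finn clear that bar, contributing 24 each; the remaining 5 contribute 0. Total contributed: 120.
Zane keeps 24 and receives 8.2 × 120 × 1/55 = 17.89 from the shared-resources pool, for a payoff of 41.89.

41.89 hours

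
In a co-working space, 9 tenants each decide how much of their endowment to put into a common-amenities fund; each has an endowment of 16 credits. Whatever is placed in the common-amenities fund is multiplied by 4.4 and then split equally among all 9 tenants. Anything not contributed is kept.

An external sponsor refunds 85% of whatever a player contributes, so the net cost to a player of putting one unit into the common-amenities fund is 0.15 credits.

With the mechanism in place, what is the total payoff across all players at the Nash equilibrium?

756.00 credits

With the mechanism, a contributed unit returns (4.4/9) / 0.15 = 3.2593 per unit of net cost to the contributor — now above 1 — so contributing fully is weakly dominant for every player.
At the Nash equilibrium everyone contributes 16. Group total payoff = 9 × (16 × 0.85 + 4.4 × 16) = 756.00.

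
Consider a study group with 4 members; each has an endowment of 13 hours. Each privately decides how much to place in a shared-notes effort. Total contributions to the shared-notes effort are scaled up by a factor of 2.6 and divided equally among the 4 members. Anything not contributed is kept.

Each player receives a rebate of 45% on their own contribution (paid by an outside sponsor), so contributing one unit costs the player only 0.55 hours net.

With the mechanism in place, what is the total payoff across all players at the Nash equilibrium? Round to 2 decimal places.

158.60 hours

With the mechanism, a contributed unit returns (2.6/4) / 0.55 = 1.1818 per unit of net cost to the contributor — now above 1 — so contributing fully is weakly dominant for every player.
At the Nash equilibrium everyone contributes 13. Group total payoff = 4 × (13 × 0.45 + 2.6 × 13) = 158.60.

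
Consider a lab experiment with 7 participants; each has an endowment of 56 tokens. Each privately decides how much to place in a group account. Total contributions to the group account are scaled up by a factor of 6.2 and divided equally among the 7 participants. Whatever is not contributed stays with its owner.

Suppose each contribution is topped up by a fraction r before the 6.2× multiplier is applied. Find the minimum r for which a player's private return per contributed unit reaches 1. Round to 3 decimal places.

With matching at rate r, one contributed unit becomes (1 + r) in the group account and returns 6.2 × (1 + r) / 7 to the contributor.
Setting this equal to 1: 1 + r = 7/6.2 = 1.1290.
So the minimum matching rate is r = 1.1290 − 1 = 0.129.

0.129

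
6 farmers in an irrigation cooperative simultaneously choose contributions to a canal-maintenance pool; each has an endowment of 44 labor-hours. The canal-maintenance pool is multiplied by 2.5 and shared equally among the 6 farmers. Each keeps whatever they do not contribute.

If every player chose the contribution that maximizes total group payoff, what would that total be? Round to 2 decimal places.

660.00 labor-hours

Each contributed unit returns 2.500 to the group as a whole (0.4167 to each of 6 players), which exceeds 1, so the social optimum is full contribution: group total = 2.500 × 264 = 660.00.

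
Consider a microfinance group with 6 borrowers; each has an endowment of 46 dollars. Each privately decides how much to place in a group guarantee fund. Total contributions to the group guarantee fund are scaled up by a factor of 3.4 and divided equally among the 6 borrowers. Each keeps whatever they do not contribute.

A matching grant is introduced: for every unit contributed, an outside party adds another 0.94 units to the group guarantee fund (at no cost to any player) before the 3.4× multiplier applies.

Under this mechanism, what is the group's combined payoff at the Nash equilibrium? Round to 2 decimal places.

1820.50 dollars

Under the mechanism each unit contributed yields 3.4 × 1.94 / 6 = 1.0993 back to its contributor per unit of net cost, which exceeds 1, making full contribution the dominant choice for everyone.
So the Nash equilibrium is full contribution by all 6; the group earns 3.4 × 1.94 × 276 = 1820.50.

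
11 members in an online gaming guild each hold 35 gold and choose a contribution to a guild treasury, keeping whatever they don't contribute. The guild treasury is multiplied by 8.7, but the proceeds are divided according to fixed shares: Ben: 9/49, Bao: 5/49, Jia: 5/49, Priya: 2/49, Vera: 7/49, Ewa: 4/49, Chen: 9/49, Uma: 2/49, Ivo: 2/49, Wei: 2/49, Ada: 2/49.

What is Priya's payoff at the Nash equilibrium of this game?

72.29 gold

For player j, contributing a unit is worthwhile iff 8.7 × (j's share) ≥ 1, i.e. iff j's share is at least 0.1149.
Ben, Vera and Chen are above the threshold, contributing 35 each; the remaining 8 contribute 0. Total contributed: 105.
Priya keeps 35 and receives 8.7 × 105 × 2/49 = 37.29 from the guild treasury, for a payoff of 72.29.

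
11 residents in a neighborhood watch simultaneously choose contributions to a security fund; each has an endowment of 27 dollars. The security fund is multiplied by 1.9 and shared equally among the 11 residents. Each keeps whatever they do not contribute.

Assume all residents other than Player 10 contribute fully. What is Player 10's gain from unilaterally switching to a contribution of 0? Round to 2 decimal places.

22.34 dollars

Switching from a contribution of 27 to 0 lets Player 10 keep an extra 27 dollars, but lowers the security fund by 27, which costs Player 10 their own share of that drop: 1.9/11 × 27 = 4.66.
Net gain = 27 − 4.66 = 22.34. The private return per contributed unit (0.1727) is below 1, so free-riding is indeed the best response regardless of what the others do.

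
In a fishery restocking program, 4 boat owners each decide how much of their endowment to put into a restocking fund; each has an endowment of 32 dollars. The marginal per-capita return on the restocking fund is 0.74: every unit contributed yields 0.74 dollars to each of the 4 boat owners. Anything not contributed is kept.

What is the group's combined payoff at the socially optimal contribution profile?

378.88 dollars

Each contributed unit returns 2.960 to the group as a whole (0.74 to each of 4 players), which exceeds 1, so the social optimum is full contribution: group total = 2.960 × 128 = 378.88.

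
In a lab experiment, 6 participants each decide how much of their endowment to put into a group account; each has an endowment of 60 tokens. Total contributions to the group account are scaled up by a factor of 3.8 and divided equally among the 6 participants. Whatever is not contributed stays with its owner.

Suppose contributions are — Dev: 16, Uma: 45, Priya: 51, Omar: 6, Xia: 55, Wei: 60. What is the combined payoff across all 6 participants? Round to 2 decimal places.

1012.40 tokens

Total contributed: 16 + 45 + 51 + 6 + 55 + 60 = 233; total kept: 6 × 60 − 233 = 127.
The group account pays out 3.8 × 233 = 885.40 in aggregate.
Group total = 127 + 885.40 = 1012.40.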